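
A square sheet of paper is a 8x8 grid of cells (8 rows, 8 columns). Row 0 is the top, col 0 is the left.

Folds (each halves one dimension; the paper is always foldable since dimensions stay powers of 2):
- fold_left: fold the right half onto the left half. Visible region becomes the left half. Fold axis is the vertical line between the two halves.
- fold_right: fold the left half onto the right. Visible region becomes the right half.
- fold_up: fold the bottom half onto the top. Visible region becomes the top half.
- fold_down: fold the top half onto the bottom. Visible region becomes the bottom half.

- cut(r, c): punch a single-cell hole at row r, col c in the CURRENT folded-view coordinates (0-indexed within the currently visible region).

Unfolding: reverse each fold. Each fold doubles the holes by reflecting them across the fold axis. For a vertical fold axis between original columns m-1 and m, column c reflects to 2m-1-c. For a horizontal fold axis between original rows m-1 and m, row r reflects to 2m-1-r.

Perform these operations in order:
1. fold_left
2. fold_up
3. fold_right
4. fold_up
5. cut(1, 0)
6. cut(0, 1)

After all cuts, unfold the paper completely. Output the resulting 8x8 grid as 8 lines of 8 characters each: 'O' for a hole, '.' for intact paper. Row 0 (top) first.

Answer: O..OO..O
.OO..OO.
.OO..OO.
O..OO..O
O..OO..O
.OO..OO.
.OO..OO.
O..OO..O

Derivation:
Op 1 fold_left: fold axis v@4; visible region now rows[0,8) x cols[0,4) = 8x4
Op 2 fold_up: fold axis h@4; visible region now rows[0,4) x cols[0,4) = 4x4
Op 3 fold_right: fold axis v@2; visible region now rows[0,4) x cols[2,4) = 4x2
Op 4 fold_up: fold axis h@2; visible region now rows[0,2) x cols[2,4) = 2x2
Op 5 cut(1, 0): punch at orig (1,2); cuts so far [(1, 2)]; region rows[0,2) x cols[2,4) = 2x2
Op 6 cut(0, 1): punch at orig (0,3); cuts so far [(0, 3), (1, 2)]; region rows[0,2) x cols[2,4) = 2x2
Unfold 1 (reflect across h@2): 4 holes -> [(0, 3), (1, 2), (2, 2), (3, 3)]
Unfold 2 (reflect across v@2): 8 holes -> [(0, 0), (0, 3), (1, 1), (1, 2), (2, 1), (2, 2), (3, 0), (3, 3)]
Unfold 3 (reflect across h@4): 16 holes -> [(0, 0), (0, 3), (1, 1), (1, 2), (2, 1), (2, 2), (3, 0), (3, 3), (4, 0), (4, 3), (5, 1), (5, 2), (6, 1), (6, 2), (7, 0), (7, 3)]
Unfold 4 (reflect across v@4): 32 holes -> [(0, 0), (0, 3), (0, 4), (0, 7), (1, 1), (1, 2), (1, 5), (1, 6), (2, 1), (2, 2), (2, 5), (2, 6), (3, 0), (3, 3), (3, 4), (3, 7), (4, 0), (4, 3), (4, 4), (4, 7), (5, 1), (5, 2), (5, 5), (5, 6), (6, 1), (6, 2), (6, 5), (6, 6), (7, 0), (7, 3), (7, 4), (7, 7)]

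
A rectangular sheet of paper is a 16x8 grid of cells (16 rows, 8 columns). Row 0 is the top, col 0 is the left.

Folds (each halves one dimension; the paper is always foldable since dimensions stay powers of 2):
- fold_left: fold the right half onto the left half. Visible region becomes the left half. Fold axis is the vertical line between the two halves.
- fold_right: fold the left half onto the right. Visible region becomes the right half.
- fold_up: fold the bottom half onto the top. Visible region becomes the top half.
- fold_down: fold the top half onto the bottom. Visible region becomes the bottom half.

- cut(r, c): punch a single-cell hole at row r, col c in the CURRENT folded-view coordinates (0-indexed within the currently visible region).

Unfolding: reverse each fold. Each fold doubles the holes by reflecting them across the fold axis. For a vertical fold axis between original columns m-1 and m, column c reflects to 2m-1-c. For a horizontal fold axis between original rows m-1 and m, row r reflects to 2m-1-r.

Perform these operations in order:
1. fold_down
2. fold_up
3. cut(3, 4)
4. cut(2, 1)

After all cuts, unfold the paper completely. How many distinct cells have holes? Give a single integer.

Answer: 8

Derivation:
Op 1 fold_down: fold axis h@8; visible region now rows[8,16) x cols[0,8) = 8x8
Op 2 fold_up: fold axis h@12; visible region now rows[8,12) x cols[0,8) = 4x8
Op 3 cut(3, 4): punch at orig (11,4); cuts so far [(11, 4)]; region rows[8,12) x cols[0,8) = 4x8
Op 4 cut(2, 1): punch at orig (10,1); cuts so far [(10, 1), (11, 4)]; region rows[8,12) x cols[0,8) = 4x8
Unfold 1 (reflect across h@12): 4 holes -> [(10, 1), (11, 4), (12, 4), (13, 1)]
Unfold 2 (reflect across h@8): 8 holes -> [(2, 1), (3, 4), (4, 4), (5, 1), (10, 1), (11, 4), (12, 4), (13, 1)]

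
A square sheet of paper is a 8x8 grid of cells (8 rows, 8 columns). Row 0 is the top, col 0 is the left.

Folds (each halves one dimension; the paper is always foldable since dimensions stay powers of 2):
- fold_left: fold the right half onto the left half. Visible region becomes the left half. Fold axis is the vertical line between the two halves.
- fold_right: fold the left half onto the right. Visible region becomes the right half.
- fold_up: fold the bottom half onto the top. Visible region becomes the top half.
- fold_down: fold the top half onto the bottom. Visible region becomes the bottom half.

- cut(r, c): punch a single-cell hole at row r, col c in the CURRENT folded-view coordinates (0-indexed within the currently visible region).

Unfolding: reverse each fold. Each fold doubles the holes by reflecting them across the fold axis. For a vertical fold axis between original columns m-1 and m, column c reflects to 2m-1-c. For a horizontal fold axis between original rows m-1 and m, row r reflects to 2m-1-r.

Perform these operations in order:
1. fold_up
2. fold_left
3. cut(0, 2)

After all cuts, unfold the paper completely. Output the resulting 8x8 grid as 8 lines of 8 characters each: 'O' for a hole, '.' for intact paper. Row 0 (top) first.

Answer: ..O..O..
........
........
........
........
........
........
..O..O..

Derivation:
Op 1 fold_up: fold axis h@4; visible region now rows[0,4) x cols[0,8) = 4x8
Op 2 fold_left: fold axis v@4; visible region now rows[0,4) x cols[0,4) = 4x4
Op 3 cut(0, 2): punch at orig (0,2); cuts so far [(0, 2)]; region rows[0,4) x cols[0,4) = 4x4
Unfold 1 (reflect across v@4): 2 holes -> [(0, 2), (0, 5)]
Unfold 2 (reflect across h@4): 4 holes -> [(0, 2), (0, 5), (7, 2), (7, 5)]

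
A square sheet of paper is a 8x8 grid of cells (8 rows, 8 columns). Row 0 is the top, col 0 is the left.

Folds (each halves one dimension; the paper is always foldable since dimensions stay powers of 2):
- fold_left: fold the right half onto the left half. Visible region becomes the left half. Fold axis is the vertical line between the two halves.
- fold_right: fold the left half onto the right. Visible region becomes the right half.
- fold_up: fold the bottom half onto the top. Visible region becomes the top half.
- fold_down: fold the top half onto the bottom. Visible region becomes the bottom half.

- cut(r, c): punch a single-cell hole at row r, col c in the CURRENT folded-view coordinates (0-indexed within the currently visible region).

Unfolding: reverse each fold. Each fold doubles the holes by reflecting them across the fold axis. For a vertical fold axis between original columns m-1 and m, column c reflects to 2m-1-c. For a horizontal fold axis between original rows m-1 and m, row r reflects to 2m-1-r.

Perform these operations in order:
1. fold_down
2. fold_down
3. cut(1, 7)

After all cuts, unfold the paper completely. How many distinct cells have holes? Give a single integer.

Op 1 fold_down: fold axis h@4; visible region now rows[4,8) x cols[0,8) = 4x8
Op 2 fold_down: fold axis h@6; visible region now rows[6,8) x cols[0,8) = 2x8
Op 3 cut(1, 7): punch at orig (7,7); cuts so far [(7, 7)]; region rows[6,8) x cols[0,8) = 2x8
Unfold 1 (reflect across h@6): 2 holes -> [(4, 7), (7, 7)]
Unfold 2 (reflect across h@4): 4 holes -> [(0, 7), (3, 7), (4, 7), (7, 7)]

Answer: 4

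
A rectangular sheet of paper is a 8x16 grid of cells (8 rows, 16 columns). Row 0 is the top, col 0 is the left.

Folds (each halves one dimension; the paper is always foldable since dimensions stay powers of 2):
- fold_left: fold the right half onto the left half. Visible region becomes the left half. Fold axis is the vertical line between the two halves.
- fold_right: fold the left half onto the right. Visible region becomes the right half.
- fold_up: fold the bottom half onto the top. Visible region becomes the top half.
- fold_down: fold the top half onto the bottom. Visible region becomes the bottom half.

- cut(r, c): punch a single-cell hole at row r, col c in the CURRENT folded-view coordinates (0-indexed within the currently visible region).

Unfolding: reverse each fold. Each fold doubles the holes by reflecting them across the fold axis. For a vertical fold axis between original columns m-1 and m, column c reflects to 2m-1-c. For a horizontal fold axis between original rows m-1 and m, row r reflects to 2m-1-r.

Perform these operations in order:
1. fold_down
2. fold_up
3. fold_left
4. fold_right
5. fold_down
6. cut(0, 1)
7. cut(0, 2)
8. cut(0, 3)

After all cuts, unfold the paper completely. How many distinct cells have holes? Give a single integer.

Op 1 fold_down: fold axis h@4; visible region now rows[4,8) x cols[0,16) = 4x16
Op 2 fold_up: fold axis h@6; visible region now rows[4,6) x cols[0,16) = 2x16
Op 3 fold_left: fold axis v@8; visible region now rows[4,6) x cols[0,8) = 2x8
Op 4 fold_right: fold axis v@4; visible region now rows[4,6) x cols[4,8) = 2x4
Op 5 fold_down: fold axis h@5; visible region now rows[5,6) x cols[4,8) = 1x4
Op 6 cut(0, 1): punch at orig (5,5); cuts so far [(5, 5)]; region rows[5,6) x cols[4,8) = 1x4
Op 7 cut(0, 2): punch at orig (5,6); cuts so far [(5, 5), (5, 6)]; region rows[5,6) x cols[4,8) = 1x4
Op 8 cut(0, 3): punch at orig (5,7); cuts so far [(5, 5), (5, 6), (5, 7)]; region rows[5,6) x cols[4,8) = 1x4
Unfold 1 (reflect across h@5): 6 holes -> [(4, 5), (4, 6), (4, 7), (5, 5), (5, 6), (5, 7)]
Unfold 2 (reflect across v@4): 12 holes -> [(4, 0), (4, 1), (4, 2), (4, 5), (4, 6), (4, 7), (5, 0), (5, 1), (5, 2), (5, 5), (5, 6), (5, 7)]
Unfold 3 (reflect across v@8): 24 holes -> [(4, 0), (4, 1), (4, 2), (4, 5), (4, 6), (4, 7), (4, 8), (4, 9), (4, 10), (4, 13), (4, 14), (4, 15), (5, 0), (5, 1), (5, 2), (5, 5), (5, 6), (5, 7), (5, 8), (5, 9), (5, 10), (5, 13), (5, 14), (5, 15)]
Unfold 4 (reflect across h@6): 48 holes -> [(4, 0), (4, 1), (4, 2), (4, 5), (4, 6), (4, 7), (4, 8), (4, 9), (4, 10), (4, 13), (4, 14), (4, 15), (5, 0), (5, 1), (5, 2), (5, 5), (5, 6), (5, 7), (5, 8), (5, 9), (5, 10), (5, 13), (5, 14), (5, 15), (6, 0), (6, 1), (6, 2), (6, 5), (6, 6), (6, 7), (6, 8), (6, 9), (6, 10), (6, 13), (6, 14), (6, 15), (7, 0), (7, 1), (7, 2), (7, 5), (7, 6), (7, 7), (7, 8), (7, 9), (7, 10), (7, 13), (7, 14), (7, 15)]
Unfold 5 (reflect across h@4): 96 holes -> [(0, 0), (0, 1), (0, 2), (0, 5), (0, 6), (0, 7), (0, 8), (0, 9), (0, 10), (0, 13), (0, 14), (0, 15), (1, 0), (1, 1), (1, 2), (1, 5), (1, 6), (1, 7), (1, 8), (1, 9), (1, 10), (1, 13), (1, 14), (1, 15), (2, 0), (2, 1), (2, 2), (2, 5), (2, 6), (2, 7), (2, 8), (2, 9), (2, 10), (2, 13), (2, 14), (2, 15), (3, 0), (3, 1), (3, 2), (3, 5), (3, 6), (3, 7), (3, 8), (3, 9), (3, 10), (3, 13), (3, 14), (3, 15), (4, 0), (4, 1), (4, 2), (4, 5), (4, 6), (4, 7), (4, 8), (4, 9), (4, 10), (4, 13), (4, 14), (4, 15), (5, 0), (5, 1), (5, 2), (5, 5), (5, 6), (5, 7), (5, 8), (5, 9), (5, 10), (5, 13), (5, 14), (5, 15), (6, 0), (6, 1), (6, 2), (6, 5), (6, 6), (6, 7), (6, 8), (6, 9), (6, 10), (6, 13), (6, 14), (6, 15), (7, 0), (7, 1), (7, 2), (7, 5), (7, 6), (7, 7), (7, 8), (7, 9), (7, 10), (7, 13), (7, 14), (7, 15)]

Answer: 96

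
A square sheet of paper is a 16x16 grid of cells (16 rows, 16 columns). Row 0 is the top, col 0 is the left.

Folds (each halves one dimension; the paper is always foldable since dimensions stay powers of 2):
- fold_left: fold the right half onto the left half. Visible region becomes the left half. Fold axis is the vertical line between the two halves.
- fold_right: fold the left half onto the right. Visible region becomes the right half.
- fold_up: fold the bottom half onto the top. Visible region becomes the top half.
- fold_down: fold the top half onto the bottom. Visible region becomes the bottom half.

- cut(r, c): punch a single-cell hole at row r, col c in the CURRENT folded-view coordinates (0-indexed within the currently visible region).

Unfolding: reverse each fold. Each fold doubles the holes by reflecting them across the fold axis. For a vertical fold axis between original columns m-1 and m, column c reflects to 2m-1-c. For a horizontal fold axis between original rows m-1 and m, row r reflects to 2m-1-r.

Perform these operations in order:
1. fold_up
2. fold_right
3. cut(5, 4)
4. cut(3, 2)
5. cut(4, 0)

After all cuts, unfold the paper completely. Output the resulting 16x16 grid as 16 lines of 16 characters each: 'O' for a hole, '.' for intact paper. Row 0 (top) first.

Op 1 fold_up: fold axis h@8; visible region now rows[0,8) x cols[0,16) = 8x16
Op 2 fold_right: fold axis v@8; visible region now rows[0,8) x cols[8,16) = 8x8
Op 3 cut(5, 4): punch at orig (5,12); cuts so far [(5, 12)]; region rows[0,8) x cols[8,16) = 8x8
Op 4 cut(3, 2): punch at orig (3,10); cuts so far [(3, 10), (5, 12)]; region rows[0,8) x cols[8,16) = 8x8
Op 5 cut(4, 0): punch at orig (4,8); cuts so far [(3, 10), (4, 8), (5, 12)]; region rows[0,8) x cols[8,16) = 8x8
Unfold 1 (reflect across v@8): 6 holes -> [(3, 5), (3, 10), (4, 7), (4, 8), (5, 3), (5, 12)]
Unfold 2 (reflect across h@8): 12 holes -> [(3, 5), (3, 10), (4, 7), (4, 8), (5, 3), (5, 12), (10, 3), (10, 12), (11, 7), (11, 8), (12, 5), (12, 10)]

Answer: ................
................
................
.....O....O.....
.......OO.......
...O........O...
................
................
................
................
...O........O...
.......OO.......
.....O....O.....
................
................
................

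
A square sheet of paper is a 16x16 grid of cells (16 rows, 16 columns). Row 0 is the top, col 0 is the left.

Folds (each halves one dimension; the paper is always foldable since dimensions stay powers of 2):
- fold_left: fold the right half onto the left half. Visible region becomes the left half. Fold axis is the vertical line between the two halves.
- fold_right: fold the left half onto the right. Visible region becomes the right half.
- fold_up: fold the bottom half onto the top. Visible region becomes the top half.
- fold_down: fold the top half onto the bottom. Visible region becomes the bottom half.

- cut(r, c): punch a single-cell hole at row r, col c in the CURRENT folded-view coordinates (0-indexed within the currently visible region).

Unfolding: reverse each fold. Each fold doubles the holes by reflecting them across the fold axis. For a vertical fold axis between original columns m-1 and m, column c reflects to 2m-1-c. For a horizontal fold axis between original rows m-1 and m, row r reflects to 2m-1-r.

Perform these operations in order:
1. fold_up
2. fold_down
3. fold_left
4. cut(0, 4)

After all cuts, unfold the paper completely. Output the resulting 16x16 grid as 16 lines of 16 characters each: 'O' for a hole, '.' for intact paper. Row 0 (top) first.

Op 1 fold_up: fold axis h@8; visible region now rows[0,8) x cols[0,16) = 8x16
Op 2 fold_down: fold axis h@4; visible region now rows[4,8) x cols[0,16) = 4x16
Op 3 fold_left: fold axis v@8; visible region now rows[4,8) x cols[0,8) = 4x8
Op 4 cut(0, 4): punch at orig (4,4); cuts so far [(4, 4)]; region rows[4,8) x cols[0,8) = 4x8
Unfold 1 (reflect across v@8): 2 holes -> [(4, 4), (4, 11)]
Unfold 2 (reflect across h@4): 4 holes -> [(3, 4), (3, 11), (4, 4), (4, 11)]
Unfold 3 (reflect across h@8): 8 holes -> [(3, 4), (3, 11), (4, 4), (4, 11), (11, 4), (11, 11), (12, 4), (12, 11)]

Answer: ................
................
................
....O......O....
....O......O....
................
................
................
................
................
................
....O......O....
....O......O....
................
................
................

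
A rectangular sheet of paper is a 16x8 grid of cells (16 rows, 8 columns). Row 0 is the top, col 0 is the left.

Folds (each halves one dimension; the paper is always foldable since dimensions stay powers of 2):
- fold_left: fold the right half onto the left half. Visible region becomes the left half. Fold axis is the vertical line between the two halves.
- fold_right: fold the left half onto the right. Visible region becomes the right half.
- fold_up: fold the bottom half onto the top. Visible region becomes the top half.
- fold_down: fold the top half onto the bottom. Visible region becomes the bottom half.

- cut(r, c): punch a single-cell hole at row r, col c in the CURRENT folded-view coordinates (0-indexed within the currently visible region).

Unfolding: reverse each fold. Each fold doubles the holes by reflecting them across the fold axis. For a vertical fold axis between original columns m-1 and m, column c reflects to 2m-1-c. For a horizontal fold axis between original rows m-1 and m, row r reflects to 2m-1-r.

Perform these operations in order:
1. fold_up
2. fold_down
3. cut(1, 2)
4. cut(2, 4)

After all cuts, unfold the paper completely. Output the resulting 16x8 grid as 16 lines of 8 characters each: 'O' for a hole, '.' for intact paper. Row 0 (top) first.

Op 1 fold_up: fold axis h@8; visible region now rows[0,8) x cols[0,8) = 8x8
Op 2 fold_down: fold axis h@4; visible region now rows[4,8) x cols[0,8) = 4x8
Op 3 cut(1, 2): punch at orig (5,2); cuts so far [(5, 2)]; region rows[4,8) x cols[0,8) = 4x8
Op 4 cut(2, 4): punch at orig (6,4); cuts so far [(5, 2), (6, 4)]; region rows[4,8) x cols[0,8) = 4x8
Unfold 1 (reflect across h@4): 4 holes -> [(1, 4), (2, 2), (5, 2), (6, 4)]
Unfold 2 (reflect across h@8): 8 holes -> [(1, 4), (2, 2), (5, 2), (6, 4), (9, 4), (10, 2), (13, 2), (14, 4)]

Answer: ........
....O...
..O.....
........
........
..O.....
....O...
........
........
....O...
..O.....
........
........
..O.....
....O...
........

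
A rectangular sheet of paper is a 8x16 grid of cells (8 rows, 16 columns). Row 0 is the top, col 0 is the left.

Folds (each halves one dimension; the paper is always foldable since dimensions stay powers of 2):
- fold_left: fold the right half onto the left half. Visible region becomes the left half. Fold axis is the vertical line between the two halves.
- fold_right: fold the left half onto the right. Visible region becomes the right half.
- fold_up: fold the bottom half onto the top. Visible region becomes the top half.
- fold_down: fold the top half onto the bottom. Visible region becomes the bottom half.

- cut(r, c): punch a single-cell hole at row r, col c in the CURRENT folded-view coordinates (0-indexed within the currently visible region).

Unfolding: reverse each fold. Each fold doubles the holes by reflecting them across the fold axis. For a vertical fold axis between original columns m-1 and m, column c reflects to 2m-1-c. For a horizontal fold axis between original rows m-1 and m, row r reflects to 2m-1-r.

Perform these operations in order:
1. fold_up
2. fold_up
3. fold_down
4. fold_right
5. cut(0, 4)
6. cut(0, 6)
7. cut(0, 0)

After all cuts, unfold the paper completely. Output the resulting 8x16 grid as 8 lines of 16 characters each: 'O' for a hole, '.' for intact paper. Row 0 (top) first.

Answer: .O.O...OO...O.O.
.O.O...OO...O.O.
.O.O...OO...O.O.
.O.O...OO...O.O.
.O.O...OO...O.O.
.O.O...OO...O.O.
.O.O...OO...O.O.
.O.O...OO...O.O.

Derivation:
Op 1 fold_up: fold axis h@4; visible region now rows[0,4) x cols[0,16) = 4x16
Op 2 fold_up: fold axis h@2; visible region now rows[0,2) x cols[0,16) = 2x16
Op 3 fold_down: fold axis h@1; visible region now rows[1,2) x cols[0,16) = 1x16
Op 4 fold_right: fold axis v@8; visible region now rows[1,2) x cols[8,16) = 1x8
Op 5 cut(0, 4): punch at orig (1,12); cuts so far [(1, 12)]; region rows[1,2) x cols[8,16) = 1x8
Op 6 cut(0, 6): punch at orig (1,14); cuts so far [(1, 12), (1, 14)]; region rows[1,2) x cols[8,16) = 1x8
Op 7 cut(0, 0): punch at orig (1,8); cuts so far [(1, 8), (1, 12), (1, 14)]; region rows[1,2) x cols[8,16) = 1x8
Unfold 1 (reflect across v@8): 6 holes -> [(1, 1), (1, 3), (1, 7), (1, 8), (1, 12), (1, 14)]
Unfold 2 (reflect across h@1): 12 holes -> [(0, 1), (0, 3), (0, 7), (0, 8), (0, 12), (0, 14), (1, 1), (1, 3), (1, 7), (1, 8), (1, 12), (1, 14)]
Unfold 3 (reflect across h@2): 24 holes -> [(0, 1), (0, 3), (0, 7), (0, 8), (0, 12), (0, 14), (1, 1), (1, 3), (1, 7), (1, 8), (1, 12), (1, 14), (2, 1), (2, 3), (2, 7), (2, 8), (2, 12), (2, 14), (3, 1), (3, 3), (3, 7), (3, 8), (3, 12), (3, 14)]
Unfold 4 (reflect across h@4): 48 holes -> [(0, 1), (0, 3), (0, 7), (0, 8), (0, 12), (0, 14), (1, 1), (1, 3), (1, 7), (1, 8), (1, 12), (1, 14), (2, 1), (2, 3), (2, 7), (2, 8), (2, 12), (2, 14), (3, 1), (3, 3), (3, 7), (3, 8), (3, 12), (3, 14), (4, 1), (4, 3), (4, 7), (4, 8), (4, 12), (4, 14), (5, 1), (5, 3), (5, 7), (5, 8), (5, 12), (5, 14), (6, 1), (6, 3), (6, 7), (6, 8), (6, 12), (6, 14), (7, 1), (7, 3), (7, 7), (7, 8), (7, 12), (7, 14)]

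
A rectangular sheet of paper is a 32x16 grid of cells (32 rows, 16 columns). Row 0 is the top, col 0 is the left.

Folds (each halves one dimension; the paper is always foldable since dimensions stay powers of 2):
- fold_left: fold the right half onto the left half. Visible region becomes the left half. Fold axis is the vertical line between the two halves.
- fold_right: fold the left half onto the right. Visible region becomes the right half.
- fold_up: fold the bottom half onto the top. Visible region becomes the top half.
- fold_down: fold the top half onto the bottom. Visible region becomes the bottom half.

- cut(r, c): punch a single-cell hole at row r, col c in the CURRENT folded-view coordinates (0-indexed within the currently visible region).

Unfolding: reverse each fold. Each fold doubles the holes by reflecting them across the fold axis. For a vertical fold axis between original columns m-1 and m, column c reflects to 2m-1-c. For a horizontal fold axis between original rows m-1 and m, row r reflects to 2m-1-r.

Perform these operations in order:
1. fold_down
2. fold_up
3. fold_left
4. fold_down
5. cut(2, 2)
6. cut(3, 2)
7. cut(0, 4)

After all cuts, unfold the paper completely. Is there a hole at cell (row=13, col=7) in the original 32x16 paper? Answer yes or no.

Answer: no

Derivation:
Op 1 fold_down: fold axis h@16; visible region now rows[16,32) x cols[0,16) = 16x16
Op 2 fold_up: fold axis h@24; visible region now rows[16,24) x cols[0,16) = 8x16
Op 3 fold_left: fold axis v@8; visible region now rows[16,24) x cols[0,8) = 8x8
Op 4 fold_down: fold axis h@20; visible region now rows[20,24) x cols[0,8) = 4x8
Op 5 cut(2, 2): punch at orig (22,2); cuts so far [(22, 2)]; region rows[20,24) x cols[0,8) = 4x8
Op 6 cut(3, 2): punch at orig (23,2); cuts so far [(22, 2), (23, 2)]; region rows[20,24) x cols[0,8) = 4x8
Op 7 cut(0, 4): punch at orig (20,4); cuts so far [(20, 4), (22, 2), (23, 2)]; region rows[20,24) x cols[0,8) = 4x8
Unfold 1 (reflect across h@20): 6 holes -> [(16, 2), (17, 2), (19, 4), (20, 4), (22, 2), (23, 2)]
Unfold 2 (reflect across v@8): 12 holes -> [(16, 2), (16, 13), (17, 2), (17, 13), (19, 4), (19, 11), (20, 4), (20, 11), (22, 2), (22, 13), (23, 2), (23, 13)]
Unfold 3 (reflect across h@24): 24 holes -> [(16, 2), (16, 13), (17, 2), (17, 13), (19, 4), (19, 11), (20, 4), (20, 11), (22, 2), (22, 13), (23, 2), (23, 13), (24, 2), (24, 13), (25, 2), (25, 13), (27, 4), (27, 11), (28, 4), (28, 11), (30, 2), (30, 13), (31, 2), (31, 13)]
Unfold 4 (reflect across h@16): 48 holes -> [(0, 2), (0, 13), (1, 2), (1, 13), (3, 4), (3, 11), (4, 4), (4, 11), (6, 2), (6, 13), (7, 2), (7, 13), (8, 2), (8, 13), (9, 2), (9, 13), (11, 4), (11, 11), (12, 4), (12, 11), (14, 2), (14, 13), (15, 2), (15, 13), (16, 2), (16, 13), (17, 2), (17, 13), (19, 4), (19, 11), (20, 4), (20, 11), (22, 2), (22, 13), (23, 2), (23, 13), (24, 2), (24, 13), (25, 2), (25, 13), (27, 4), (27, 11), (28, 4), (28, 11), (30, 2), (30, 13), (31, 2), (31, 13)]
Holes: [(0, 2), (0, 13), (1, 2), (1, 13), (3, 4), (3, 11), (4, 4), (4, 11), (6, 2), (6, 13), (7, 2), (7, 13), (8, 2), (8, 13), (9, 2), (9, 13), (11, 4), (11, 11), (12, 4), (12, 11), (14, 2), (14, 13), (15, 2), (15, 13), (16, 2), (16, 13), (17, 2), (17, 13), (19, 4), (19, 11), (20, 4), (20, 11), (22, 2), (22, 13), (23, 2), (23, 13), (24, 2), (24, 13), (25, 2), (25, 13), (27, 4), (27, 11), (28, 4), (28, 11), (30, 2), (30, 13), (31, 2), (31, 13)]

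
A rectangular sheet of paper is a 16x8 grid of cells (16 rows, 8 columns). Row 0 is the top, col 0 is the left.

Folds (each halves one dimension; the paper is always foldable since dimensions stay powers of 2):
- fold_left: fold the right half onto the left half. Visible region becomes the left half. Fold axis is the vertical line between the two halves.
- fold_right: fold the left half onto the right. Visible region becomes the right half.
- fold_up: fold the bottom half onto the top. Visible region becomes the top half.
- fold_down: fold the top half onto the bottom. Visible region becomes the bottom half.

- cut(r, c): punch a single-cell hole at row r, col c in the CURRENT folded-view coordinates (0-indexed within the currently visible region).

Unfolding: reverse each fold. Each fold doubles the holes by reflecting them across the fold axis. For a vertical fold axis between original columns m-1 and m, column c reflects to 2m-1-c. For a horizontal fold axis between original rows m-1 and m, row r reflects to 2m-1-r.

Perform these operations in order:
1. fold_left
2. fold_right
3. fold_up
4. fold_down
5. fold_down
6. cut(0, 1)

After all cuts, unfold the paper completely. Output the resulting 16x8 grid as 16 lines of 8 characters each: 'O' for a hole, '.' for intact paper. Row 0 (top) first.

Op 1 fold_left: fold axis v@4; visible region now rows[0,16) x cols[0,4) = 16x4
Op 2 fold_right: fold axis v@2; visible region now rows[0,16) x cols[2,4) = 16x2
Op 3 fold_up: fold axis h@8; visible region now rows[0,8) x cols[2,4) = 8x2
Op 4 fold_down: fold axis h@4; visible region now rows[4,8) x cols[2,4) = 4x2
Op 5 fold_down: fold axis h@6; visible region now rows[6,8) x cols[2,4) = 2x2
Op 6 cut(0, 1): punch at orig (6,3); cuts so far [(6, 3)]; region rows[6,8) x cols[2,4) = 2x2
Unfold 1 (reflect across h@6): 2 holes -> [(5, 3), (6, 3)]
Unfold 2 (reflect across h@4): 4 holes -> [(1, 3), (2, 3), (5, 3), (6, 3)]
Unfold 3 (reflect across h@8): 8 holes -> [(1, 3), (2, 3), (5, 3), (6, 3), (9, 3), (10, 3), (13, 3), (14, 3)]
Unfold 4 (reflect across v@2): 16 holes -> [(1, 0), (1, 3), (2, 0), (2, 3), (5, 0), (5, 3), (6, 0), (6, 3), (9, 0), (9, 3), (10, 0), (10, 3), (13, 0), (13, 3), (14, 0), (14, 3)]
Unfold 5 (reflect across v@4): 32 holes -> [(1, 0), (1, 3), (1, 4), (1, 7), (2, 0), (2, 3), (2, 4), (2, 7), (5, 0), (5, 3), (5, 4), (5, 7), (6, 0), (6, 3), (6, 4), (6, 7), (9, 0), (9, 3), (9, 4), (9, 7), (10, 0), (10, 3), (10, 4), (10, 7), (13, 0), (13, 3), (13, 4), (13, 7), (14, 0), (14, 3), (14, 4), (14, 7)]

Answer: ........
O..OO..O
O..OO..O
........
........
O..OO..O
O..OO..O
........
........
O..OO..O
O..OO..O
........
........
O..OO..O
O..OO..O
........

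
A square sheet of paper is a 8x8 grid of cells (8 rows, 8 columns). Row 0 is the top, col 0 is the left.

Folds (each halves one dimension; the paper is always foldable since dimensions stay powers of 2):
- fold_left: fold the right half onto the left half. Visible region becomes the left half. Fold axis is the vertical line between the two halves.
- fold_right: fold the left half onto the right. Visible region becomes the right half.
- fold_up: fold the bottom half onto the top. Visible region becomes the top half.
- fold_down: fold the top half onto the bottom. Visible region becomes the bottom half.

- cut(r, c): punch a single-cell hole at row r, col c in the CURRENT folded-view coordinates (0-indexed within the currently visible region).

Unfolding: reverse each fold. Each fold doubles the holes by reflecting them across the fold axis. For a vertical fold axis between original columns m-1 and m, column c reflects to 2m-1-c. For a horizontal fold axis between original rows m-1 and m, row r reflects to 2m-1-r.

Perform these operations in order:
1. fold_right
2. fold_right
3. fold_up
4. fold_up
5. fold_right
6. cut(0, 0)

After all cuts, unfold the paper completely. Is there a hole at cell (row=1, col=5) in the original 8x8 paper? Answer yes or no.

Op 1 fold_right: fold axis v@4; visible region now rows[0,8) x cols[4,8) = 8x4
Op 2 fold_right: fold axis v@6; visible region now rows[0,8) x cols[6,8) = 8x2
Op 3 fold_up: fold axis h@4; visible region now rows[0,4) x cols[6,8) = 4x2
Op 4 fold_up: fold axis h@2; visible region now rows[0,2) x cols[6,8) = 2x2
Op 5 fold_right: fold axis v@7; visible region now rows[0,2) x cols[7,8) = 2x1
Op 6 cut(0, 0): punch at orig (0,7); cuts so far [(0, 7)]; region rows[0,2) x cols[7,8) = 2x1
Unfold 1 (reflect across v@7): 2 holes -> [(0, 6), (0, 7)]
Unfold 2 (reflect across h@2): 4 holes -> [(0, 6), (0, 7), (3, 6), (3, 7)]
Unfold 3 (reflect across h@4): 8 holes -> [(0, 6), (0, 7), (3, 6), (3, 7), (4, 6), (4, 7), (7, 6), (7, 7)]
Unfold 4 (reflect across v@6): 16 holes -> [(0, 4), (0, 5), (0, 6), (0, 7), (3, 4), (3, 5), (3, 6), (3, 7), (4, 4), (4, 5), (4, 6), (4, 7), (7, 4), (7, 5), (7, 6), (7, 7)]
Unfold 5 (reflect across v@4): 32 holes -> [(0, 0), (0, 1), (0, 2), (0, 3), (0, 4), (0, 5), (0, 6), (0, 7), (3, 0), (3, 1), (3, 2), (3, 3), (3, 4), (3, 5), (3, 6), (3, 7), (4, 0), (4, 1), (4, 2), (4, 3), (4, 4), (4, 5), (4, 6), (4, 7), (7, 0), (7, 1), (7, 2), (7, 3), (7, 4), (7, 5), (7, 6), (7, 7)]
Holes: [(0, 0), (0, 1), (0, 2), (0, 3), (0, 4), (0, 5), (0, 6), (0, 7), (3, 0), (3, 1), (3, 2), (3, 3), (3, 4), (3, 5), (3, 6), (3, 7), (4, 0), (4, 1), (4, 2), (4, 3), (4, 4), (4, 5), (4, 6), (4, 7), (7, 0), (7, 1), (7, 2), (7, 3), (7, 4), (7, 5), (7, 6), (7, 7)]

Answer: no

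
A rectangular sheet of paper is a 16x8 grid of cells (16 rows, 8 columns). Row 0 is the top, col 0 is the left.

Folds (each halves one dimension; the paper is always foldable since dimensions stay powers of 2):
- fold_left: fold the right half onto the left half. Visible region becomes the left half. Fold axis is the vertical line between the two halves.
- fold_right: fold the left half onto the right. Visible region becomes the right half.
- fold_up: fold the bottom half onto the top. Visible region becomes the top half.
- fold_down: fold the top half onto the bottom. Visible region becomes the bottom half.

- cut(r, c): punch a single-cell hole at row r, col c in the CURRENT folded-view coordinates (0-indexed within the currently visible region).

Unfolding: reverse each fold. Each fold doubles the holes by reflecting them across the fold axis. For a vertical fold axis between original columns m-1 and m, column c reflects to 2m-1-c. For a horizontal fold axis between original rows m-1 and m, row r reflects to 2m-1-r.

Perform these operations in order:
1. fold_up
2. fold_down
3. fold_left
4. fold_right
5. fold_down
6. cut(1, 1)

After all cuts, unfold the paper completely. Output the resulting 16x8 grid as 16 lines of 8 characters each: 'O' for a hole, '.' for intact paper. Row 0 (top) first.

Answer: O..OO..O
........
........
O..OO..O
O..OO..O
........
........
O..OO..O
O..OO..O
........
........
O..OO..O
O..OO..O
........
........
O..OO..O

Derivation:
Op 1 fold_up: fold axis h@8; visible region now rows[0,8) x cols[0,8) = 8x8
Op 2 fold_down: fold axis h@4; visible region now rows[4,8) x cols[0,8) = 4x8
Op 3 fold_left: fold axis v@4; visible region now rows[4,8) x cols[0,4) = 4x4
Op 4 fold_right: fold axis v@2; visible region now rows[4,8) x cols[2,4) = 4x2
Op 5 fold_down: fold axis h@6; visible region now rows[6,8) x cols[2,4) = 2x2
Op 6 cut(1, 1): punch at orig (7,3); cuts so far [(7, 3)]; region rows[6,8) x cols[2,4) = 2x2
Unfold 1 (reflect across h@6): 2 holes -> [(4, 3), (7, 3)]
Unfold 2 (reflect across v@2): 4 holes -> [(4, 0), (4, 3), (7, 0), (7, 3)]
Unfold 3 (reflect across v@4): 8 holes -> [(4, 0), (4, 3), (4, 4), (4, 7), (7, 0), (7, 3), (7, 4), (7, 7)]
Unfold 4 (reflect across h@4): 16 holes -> [(0, 0), (0, 3), (0, 4), (0, 7), (3, 0), (3, 3), (3, 4), (3, 7), (4, 0), (4, 3), (4, 4), (4, 7), (7, 0), (7, 3), (7, 4), (7, 7)]
Unfold 5 (reflect across h@8): 32 holes -> [(0, 0), (0, 3), (0, 4), (0, 7), (3, 0), (3, 3), (3, 4), (3, 7), (4, 0), (4, 3), (4, 4), (4, 7), (7, 0), (7, 3), (7, 4), (7, 7), (8, 0), (8, 3), (8, 4), (8, 7), (11, 0), (11, 3), (11, 4), (11, 7), (12, 0), (12, 3), (12, 4), (12, 7), (15, 0), (15, 3), (15, 4), (15, 7)]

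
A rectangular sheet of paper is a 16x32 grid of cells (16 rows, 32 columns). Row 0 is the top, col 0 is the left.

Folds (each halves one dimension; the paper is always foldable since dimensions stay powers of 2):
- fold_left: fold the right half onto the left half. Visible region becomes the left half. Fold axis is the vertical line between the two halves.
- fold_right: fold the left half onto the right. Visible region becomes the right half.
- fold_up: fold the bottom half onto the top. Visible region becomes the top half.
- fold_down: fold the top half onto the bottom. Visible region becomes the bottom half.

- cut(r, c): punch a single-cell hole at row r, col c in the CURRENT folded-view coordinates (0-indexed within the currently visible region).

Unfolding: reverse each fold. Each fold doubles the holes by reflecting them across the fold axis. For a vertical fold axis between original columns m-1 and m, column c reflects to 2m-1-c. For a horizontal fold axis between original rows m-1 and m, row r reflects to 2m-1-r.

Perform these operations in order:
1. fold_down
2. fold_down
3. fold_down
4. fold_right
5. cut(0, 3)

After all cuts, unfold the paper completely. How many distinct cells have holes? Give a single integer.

Answer: 16

Derivation:
Op 1 fold_down: fold axis h@8; visible region now rows[8,16) x cols[0,32) = 8x32
Op 2 fold_down: fold axis h@12; visible region now rows[12,16) x cols[0,32) = 4x32
Op 3 fold_down: fold axis h@14; visible region now rows[14,16) x cols[0,32) = 2x32
Op 4 fold_right: fold axis v@16; visible region now rows[14,16) x cols[16,32) = 2x16
Op 5 cut(0, 3): punch at orig (14,19); cuts so far [(14, 19)]; region rows[14,16) x cols[16,32) = 2x16
Unfold 1 (reflect across v@16): 2 holes -> [(14, 12), (14, 19)]
Unfold 2 (reflect across h@14): 4 holes -> [(13, 12), (13, 19), (14, 12), (14, 19)]
Unfold 3 (reflect across h@12): 8 holes -> [(9, 12), (9, 19), (10, 12), (10, 19), (13, 12), (13, 19), (14, 12), (14, 19)]
Unfold 4 (reflect across h@8): 16 holes -> [(1, 12), (1, 19), (2, 12), (2, 19), (5, 12), (5, 19), (6, 12), (6, 19), (9, 12), (9, 19), (10, 12), (10, 19), (13, 12), (13, 19), (14, 12), (14, 19)]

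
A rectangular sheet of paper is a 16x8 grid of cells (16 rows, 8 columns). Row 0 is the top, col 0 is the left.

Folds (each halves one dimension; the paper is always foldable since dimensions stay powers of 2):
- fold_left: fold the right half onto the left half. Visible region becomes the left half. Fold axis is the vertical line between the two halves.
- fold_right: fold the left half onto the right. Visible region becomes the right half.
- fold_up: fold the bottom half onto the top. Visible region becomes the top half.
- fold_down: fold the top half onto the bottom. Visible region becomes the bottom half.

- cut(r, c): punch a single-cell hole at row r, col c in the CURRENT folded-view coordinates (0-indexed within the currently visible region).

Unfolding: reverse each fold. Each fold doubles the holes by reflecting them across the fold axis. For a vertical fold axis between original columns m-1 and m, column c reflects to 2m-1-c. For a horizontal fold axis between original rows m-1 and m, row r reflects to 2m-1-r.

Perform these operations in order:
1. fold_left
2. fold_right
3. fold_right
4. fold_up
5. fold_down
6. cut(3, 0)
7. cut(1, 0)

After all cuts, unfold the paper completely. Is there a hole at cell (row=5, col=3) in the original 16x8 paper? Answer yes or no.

Answer: yes

Derivation:
Op 1 fold_left: fold axis v@4; visible region now rows[0,16) x cols[0,4) = 16x4
Op 2 fold_right: fold axis v@2; visible region now rows[0,16) x cols[2,4) = 16x2
Op 3 fold_right: fold axis v@3; visible region now rows[0,16) x cols[3,4) = 16x1
Op 4 fold_up: fold axis h@8; visible region now rows[0,8) x cols[3,4) = 8x1
Op 5 fold_down: fold axis h@4; visible region now rows[4,8) x cols[3,4) = 4x1
Op 6 cut(3, 0): punch at orig (7,3); cuts so far [(7, 3)]; region rows[4,8) x cols[3,4) = 4x1
Op 7 cut(1, 0): punch at orig (5,3); cuts so far [(5, 3), (7, 3)]; region rows[4,8) x cols[3,4) = 4x1
Unfold 1 (reflect across h@4): 4 holes -> [(0, 3), (2, 3), (5, 3), (7, 3)]
Unfold 2 (reflect across h@8): 8 holes -> [(0, 3), (2, 3), (5, 3), (7, 3), (8, 3), (10, 3), (13, 3), (15, 3)]
Unfold 3 (reflect across v@3): 16 holes -> [(0, 2), (0, 3), (2, 2), (2, 3), (5, 2), (5, 3), (7, 2), (7, 3), (8, 2), (8, 3), (10, 2), (10, 3), (13, 2), (13, 3), (15, 2), (15, 3)]
Unfold 4 (reflect across v@2): 32 holes -> [(0, 0), (0, 1), (0, 2), (0, 3), (2, 0), (2, 1), (2, 2), (2, 3), (5, 0), (5, 1), (5, 2), (5, 3), (7, 0), (7, 1), (7, 2), (7, 3), (8, 0), (8, 1), (8, 2), (8, 3), (10, 0), (10, 1), (10, 2), (10, 3), (13, 0), (13, 1), (13, 2), (13, 3), (15, 0), (15, 1), (15, 2), (15, 3)]
Unfold 5 (reflect across v@4): 64 holes -> [(0, 0), (0, 1), (0, 2), (0, 3), (0, 4), (0, 5), (0, 6), (0, 7), (2, 0), (2, 1), (2, 2), (2, 3), (2, 4), (2, 5), (2, 6), (2, 7), (5, 0), (5, 1), (5, 2), (5, 3), (5, 4), (5, 5), (5, 6), (5, 7), (7, 0), (7, 1), (7, 2), (7, 3), (7, 4), (7, 5), (7, 6), (7, 7), (8, 0), (8, 1), (8, 2), (8, 3), (8, 4), (8, 5), (8, 6), (8, 7), (10, 0), (10, 1), (10, 2), (10, 3), (10, 4), (10, 5), (10, 6), (10, 7), (13, 0), (13, 1), (13, 2), (13, 3), (13, 4), (13, 5), (13, 6), (13, 7), (15, 0), (15, 1), (15, 2), (15, 3), (15, 4), (15, 5), (15, 6), (15, 7)]
Holes: [(0, 0), (0, 1), (0, 2), (0, 3), (0, 4), (0, 5), (0, 6), (0, 7), (2, 0), (2, 1), (2, 2), (2, 3), (2, 4), (2, 5), (2, 6), (2, 7), (5, 0), (5, 1), (5, 2), (5, 3), (5, 4), (5, 5), (5, 6), (5, 7), (7, 0), (7, 1), (7, 2), (7, 3), (7, 4), (7, 5), (7, 6), (7, 7), (8, 0), (8, 1), (8, 2), (8, 3), (8, 4), (8, 5), (8, 6), (8, 7), (10, 0), (10, 1), (10, 2), (10, 3), (10, 4), (10, 5), (10, 6), (10, 7), (13, 0), (13, 1), (13, 2), (13, 3), (13, 4), (13, 5), (13, 6), (13, 7), (15, 0), (15, 1), (15, 2), (15, 3), (15, 4), (15, 5), (15, 6), (15, 7)]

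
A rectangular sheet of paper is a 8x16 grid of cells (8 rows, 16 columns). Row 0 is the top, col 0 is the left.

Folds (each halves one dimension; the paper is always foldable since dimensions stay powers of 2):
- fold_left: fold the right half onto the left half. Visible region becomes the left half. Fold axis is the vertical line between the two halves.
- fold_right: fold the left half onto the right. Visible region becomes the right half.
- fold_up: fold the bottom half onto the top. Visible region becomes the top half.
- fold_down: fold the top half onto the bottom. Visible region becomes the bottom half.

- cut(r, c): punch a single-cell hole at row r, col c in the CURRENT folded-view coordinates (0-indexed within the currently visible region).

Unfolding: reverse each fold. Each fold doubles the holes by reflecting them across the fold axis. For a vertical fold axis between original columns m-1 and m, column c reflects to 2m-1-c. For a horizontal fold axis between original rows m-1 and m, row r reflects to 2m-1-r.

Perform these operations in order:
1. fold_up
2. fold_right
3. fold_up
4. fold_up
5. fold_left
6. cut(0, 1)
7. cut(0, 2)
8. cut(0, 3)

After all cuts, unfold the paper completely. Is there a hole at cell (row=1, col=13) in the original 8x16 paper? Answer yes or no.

Answer: yes

Derivation:
Op 1 fold_up: fold axis h@4; visible region now rows[0,4) x cols[0,16) = 4x16
Op 2 fold_right: fold axis v@8; visible region now rows[0,4) x cols[8,16) = 4x8
Op 3 fold_up: fold axis h@2; visible region now rows[0,2) x cols[8,16) = 2x8
Op 4 fold_up: fold axis h@1; visible region now rows[0,1) x cols[8,16) = 1x8
Op 5 fold_left: fold axis v@12; visible region now rows[0,1) x cols[8,12) = 1x4
Op 6 cut(0, 1): punch at orig (0,9); cuts so far [(0, 9)]; region rows[0,1) x cols[8,12) = 1x4
Op 7 cut(0, 2): punch at orig (0,10); cuts so far [(0, 9), (0, 10)]; region rows[0,1) x cols[8,12) = 1x4
Op 8 cut(0, 3): punch at orig (0,11); cuts so far [(0, 9), (0, 10), (0, 11)]; region rows[0,1) x cols[8,12) = 1x4
Unfold 1 (reflect across v@12): 6 holes -> [(0, 9), (0, 10), (0, 11), (0, 12), (0, 13), (0, 14)]
Unfold 2 (reflect across h@1): 12 holes -> [(0, 9), (0, 10), (0, 11), (0, 12), (0, 13), (0, 14), (1, 9), (1, 10), (1, 11), (1, 12), (1, 13), (1, 14)]
Unfold 3 (reflect across h@2): 24 holes -> [(0, 9), (0, 10), (0, 11), (0, 12), (0, 13), (0, 14), (1, 9), (1, 10), (1, 11), (1, 12), (1, 13), (1, 14), (2, 9), (2, 10), (2, 11), (2, 12), (2, 13), (2, 14), (3, 9), (3, 10), (3, 11), (3, 12), (3, 13), (3, 14)]
Unfold 4 (reflect across v@8): 48 holes -> [(0, 1), (0, 2), (0, 3), (0, 4), (0, 5), (0, 6), (0, 9), (0, 10), (0, 11), (0, 12), (0, 13), (0, 14), (1, 1), (1, 2), (1, 3), (1, 4), (1, 5), (1, 6), (1, 9), (1, 10), (1, 11), (1, 12), (1, 13), (1, 14), (2, 1), (2, 2), (2, 3), (2, 4), (2, 5), (2, 6), (2, 9), (2, 10), (2, 11), (2, 12), (2, 13), (2, 14), (3, 1), (3, 2), (3, 3), (3, 4), (3, 5), (3, 6), (3, 9), (3, 10), (3, 11), (3, 12), (3, 13), (3, 14)]
Unfold 5 (reflect across h@4): 96 holes -> [(0, 1), (0, 2), (0, 3), (0, 4), (0, 5), (0, 6), (0, 9), (0, 10), (0, 11), (0, 12), (0, 13), (0, 14), (1, 1), (1, 2), (1, 3), (1, 4), (1, 5), (1, 6), (1, 9), (1, 10), (1, 11), (1, 12), (1, 13), (1, 14), (2, 1), (2, 2), (2, 3), (2, 4), (2, 5), (2, 6), (2, 9), (2, 10), (2, 11), (2, 12), (2, 13), (2, 14), (3, 1), (3, 2), (3, 3), (3, 4), (3, 5), (3, 6), (3, 9), (3, 10), (3, 11), (3, 12), (3, 13), (3, 14), (4, 1), (4, 2), (4, 3), (4, 4), (4, 5), (4, 6), (4, 9), (4, 10), (4, 11), (4, 12), (4, 13), (4, 14), (5, 1), (5, 2), (5, 3), (5, 4), (5, 5), (5, 6), (5, 9), (5, 10), (5, 11), (5, 12), (5, 13), (5, 14), (6, 1), (6, 2), (6, 3), (6, 4), (6, 5), (6, 6), (6, 9), (6, 10), (6, 11), (6, 12), (6, 13), (6, 14), (7, 1), (7, 2), (7, 3), (7, 4), (7, 5), (7, 6), (7, 9), (7, 10), (7, 11), (7, 12), (7, 13), (7, 14)]
Holes: [(0, 1), (0, 2), (0, 3), (0, 4), (0, 5), (0, 6), (0, 9), (0, 10), (0, 11), (0, 12), (0, 13), (0, 14), (1, 1), (1, 2), (1, 3), (1, 4), (1, 5), (1, 6), (1, 9), (1, 10), (1, 11), (1, 12), (1, 13), (1, 14), (2, 1), (2, 2), (2, 3), (2, 4), (2, 5), (2, 6), (2, 9), (2, 10), (2, 11), (2, 12), (2, 13), (2, 14), (3, 1), (3, 2), (3, 3), (3, 4), (3, 5), (3, 6), (3, 9), (3, 10), (3, 11), (3, 12), (3, 13), (3, 14), (4, 1), (4, 2), (4, 3), (4, 4), (4, 5), (4, 6), (4, 9), (4, 10), (4, 11), (4, 12), (4, 13), (4, 14), (5, 1), (5, 2), (5, 3), (5, 4), (5, 5), (5, 6), (5, 9), (5, 10), (5, 11), (5, 12), (5, 13), (5, 14), (6, 1), (6, 2), (6, 3), (6, 4), (6, 5), (6, 6), (6, 9), (6, 10), (6, 11), (6, 12), (6, 13), (6, 14), (7, 1), (7, 2), (7, 3), (7, 4), (7, 5), (7, 6), (7, 9), (7, 10), (7, 11), (7, 12), (7, 13), (7, 14)]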